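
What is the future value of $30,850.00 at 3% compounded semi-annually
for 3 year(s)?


Formula: FV = P * (1 + r/m)^(m*t)
Period rate: r/m = 0.03 / 2 = 0.015
Total periods: m*t = 2 * 3 = 6
Growth factor: (1 + 0.015)^6 = 1.093443
FV = $30,850.00 * 1.093443 = $33,732.72

$33,732.72


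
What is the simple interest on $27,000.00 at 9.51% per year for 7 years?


Formula: I = P * r * t
Substituting: I = $27,000.00 * 0.0951 * 7
Step: I = $27,000.00 * 0.6657
I = $17,973.90

$17,973.90


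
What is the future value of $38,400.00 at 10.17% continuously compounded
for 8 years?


Formula: FV = P * e^(r*t)
Exponent: r*t = 0.1017 * 8 = 0.8136
e^(0.8136) = 2.256015
FV = $38,400.00 * 2.256015 = $86,630.98

$86,630.98


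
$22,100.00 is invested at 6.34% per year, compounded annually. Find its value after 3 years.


Formula: FV = P * (1 + r)^n
Substituting: FV = $22,100.00 * (1 + 0.0634)^3
Growth factor: (1.0634)^3 = 1.202514
FV = $22,100.00 * 1.202514 = $26,575.55

$26,575.55


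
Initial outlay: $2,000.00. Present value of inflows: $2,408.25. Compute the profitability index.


Formula: PI = PV(cash flows) / initial investment
Substituting: PI = $2,408.25 / $2,000.00
PI = 1.2041

1.2041


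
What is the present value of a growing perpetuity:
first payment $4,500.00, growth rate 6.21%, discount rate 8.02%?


Formula: PV = C / (r - g)
Spread: r - g = 0.0802 - 0.0621 = 0.0181
Substituting: PV = $4,500.00 / 0.0181
PV = $248,618.78

$248,618.78


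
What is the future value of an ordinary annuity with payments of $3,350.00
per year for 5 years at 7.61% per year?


Formula: FV = PMT * ((1+r)^n - 1) / r
Growth factor: (1 + 0.0761)^5 = 1.442989
Numerator: 1.442989 - 1 = 0.442989
FV = $3,350.00 * 0.442989 / 0.0761 = $19,500.85

$19,500.85


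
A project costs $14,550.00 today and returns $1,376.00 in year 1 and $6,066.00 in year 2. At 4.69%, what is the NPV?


Formula: NPV = C0 + C1/(1+r) + C2/(1+r)^2
Discount C1: $1,376.00 / (1 + 0.0469) = $1,314.36
Discount C2: $6,066.00 / (1 + 0.0469)^2 = $5,534.67
NPV = -$14,550.00 + $1,314.36 + $5,534.67 = -$7,700.97

-$7,700.97


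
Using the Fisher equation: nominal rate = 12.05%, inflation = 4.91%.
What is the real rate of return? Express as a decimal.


Formula: (1 + r_real) = (1 + r_nom) / (1 + inflation)
Substituting: (1 + r_real) = 1.1205 / 1.0491
(1 + r_real) = 1.068058
r_real = 1.068058 - 1 = 0.068058

0.068058


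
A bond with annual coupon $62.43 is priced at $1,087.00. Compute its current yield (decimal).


Formula: Current yield = annual coupon / price
Substituting: CY = $62.43 / $1,087.00
CY = 0.057433

0.057433


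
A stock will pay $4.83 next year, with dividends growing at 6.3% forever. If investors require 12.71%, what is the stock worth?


Formula: P = D1 / (r - g)
Spread: r - g = 0.1271 - 0.063 = 0.0641
Substituting: P = $4.83 / 0.0641
P = $75.35

$75.35


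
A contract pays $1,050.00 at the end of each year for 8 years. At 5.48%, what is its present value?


Formula: PV = PMT * (1 - (1+r)^(-n)) / r
Discount factor: (1 + 0.0548)^(-8) = 0.652588
Bracket: 1 - 0.652588 = 0.347412
PV = $1,050.00 * 0.347412 / 0.0548 = $6,656.62

$6,656.62


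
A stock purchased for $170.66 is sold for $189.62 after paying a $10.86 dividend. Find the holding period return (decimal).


Formula: HPR = (P1 - P0 + D) / P0
Gain: $189.62 - $170.66 + $10.86 = $29.82
HPR = $29.82 / $170.66 = 0.1747

0.1747


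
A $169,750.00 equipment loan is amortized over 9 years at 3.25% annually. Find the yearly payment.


Formula: PMT = PV * r / (1 - (1+r)^(-n))
Denominator: 1 - (1 + 0.0325)^(-9) = 0.250124
Numerator: $169,750.00 * 0.0325 = 5516.875
PMT = 5516.875 / 0.250124 = $22,056.56

$22,056.56


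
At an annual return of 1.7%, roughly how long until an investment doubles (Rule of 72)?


Formula: Years ≈ 72 / r
Substituting: Years ≈ 72 / 1.7
Years ≈ 42.4

42.4 years


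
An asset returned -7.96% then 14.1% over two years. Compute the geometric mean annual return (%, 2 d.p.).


Formula: Geometric mean = ((1+r1)*(1+r2))^(1/2) - 1
Product: (1 + -0.0796) * (1 + 0.141) = 0.9204 * 1.141 = 1.050176
Square root: 1.050176^0.5 = 1.024781
Geometric mean = 1.024781 - 1 = 0.024781
As percentage: 2.48%

2.48%


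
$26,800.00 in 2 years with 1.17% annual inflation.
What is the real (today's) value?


Formula: Real value = nominal / (1 + inflation)^years
Price level: (1 + 0.0117)^2 = 1.023537
Real value = $26,800.00 / 1.023537 = $26,183.72

$26,183.72


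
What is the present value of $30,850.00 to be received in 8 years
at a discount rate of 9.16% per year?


Formula: PV = FV / (1 + r)^n
Substituting: PV = $30,850.00 / (1 + 0.0916)^8
Discount factor: (1.0916)^8 = 2.016082
PV = $30,850.00 / 2.016082 = $15,301.96

$15,301.96


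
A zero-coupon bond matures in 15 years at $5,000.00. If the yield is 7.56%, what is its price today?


Formula: Price = FV / (1 + r)^n
Substituting: Price = $5,000.00 / (1 + 0.0756)^15
Discount factor: (1.0756)^15 = 2.983746
Price = $5,000.00 / 2.983746 = $1,675.75

$1,675.75


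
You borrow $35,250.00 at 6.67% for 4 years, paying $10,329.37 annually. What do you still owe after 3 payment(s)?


Formula: Balance = PV*(1+r)^k - PMT*((1+r)^k - 1)/r
Growth: (1 + 0.0667)^3 = 1.213743
Accumulated factor: ((1+r)^k - 1)/r = 3.204549
Balance = $35,250.00 * 1.213743 - $10,329.37 * 3.204549
Balance = $9,683.48

$9,683.48


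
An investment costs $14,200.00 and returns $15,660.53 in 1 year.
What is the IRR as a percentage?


Formula: IRR = C1/C0 - 1
Substituting: IRR = $15,660.53 / $14,200.00 - 1
Ratio: 1.102854 - 1 = 0.102854
IRR = 10.2854%

10.2854%


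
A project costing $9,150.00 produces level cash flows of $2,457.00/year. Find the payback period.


Formula: Payback = investment / annual cash flow
Substituting: Payback = $9,150.00 / $2,457.00
Payback = 3.7241 years

3.7241 years


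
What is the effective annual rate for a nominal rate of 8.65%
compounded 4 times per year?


Formula: EAR = (1 + r/m)^m - 1
Period rate: r/m = 0.0865 / 4 = 0.021625
Compounding: (1 + 0.021625)^4 = 1.089347
EAR = 1.089347 - 1 = 0.089347

0.089347


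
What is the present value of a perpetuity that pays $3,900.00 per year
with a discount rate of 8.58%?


Formula: PV = C / r
Substituting: PV = $3,900.00 / 0.0858
PV = $45,454.55

$45,454.55


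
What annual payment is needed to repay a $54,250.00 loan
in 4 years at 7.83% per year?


Formula: PMT = PV * r / (1 - (1+r)^(-n))
Denominator: 1 - (1 + 0.0783)^(-4) = 0.260324
Numerator: $54,250.00 * 0.0783 = 4247.775
PMT = 4247.775 / 0.260324 = $16,317.27

$16,317.27


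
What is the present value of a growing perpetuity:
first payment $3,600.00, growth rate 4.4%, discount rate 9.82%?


Formula: PV = C / (r - g)
Spread: r - g = 0.0982 - 0.044 = 0.0542
Substituting: PV = $3,600.00 / 0.0542
PV = $66,420.66

$66,420.66


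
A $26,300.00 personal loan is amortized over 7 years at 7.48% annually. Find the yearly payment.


Formula: PMT = PV * r / (1 - (1+r)^(-n))
Denominator: 1 - (1 + 0.0748)^(-7) = 0.39646
Numerator: $26,300.00 * 0.0748 = 1967.24
PMT = 1967.24 / 0.39646 = $4,962.02

$4,962.02


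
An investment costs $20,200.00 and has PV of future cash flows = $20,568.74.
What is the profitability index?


Formula: PI = PV(cash flows) / initial investment
Substituting: PI = $20,568.74 / $20,200.00
PI = 1.0183

1.0183


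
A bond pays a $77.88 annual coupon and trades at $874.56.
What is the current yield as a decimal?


Formula: Current yield = annual coupon / price
Substituting: CY = $77.88 / $874.56
CY = 0.08905

0.08905


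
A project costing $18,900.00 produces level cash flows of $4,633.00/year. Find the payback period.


Formula: Payback = investment / annual cash flow
Substituting: Payback = $18,900.00 / $4,633.00
Payback = 4.0794 years

4.0794 years


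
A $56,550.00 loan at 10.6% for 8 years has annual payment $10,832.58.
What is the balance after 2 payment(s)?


Formula: Balance = PV*(1+r)^k - PMT*((1+r)^k - 1)/r
Growth: (1 + 0.106)^2 = 1.223236
Accumulated factor: ((1+r)^k - 1)/r = 2.106
Balance = $56,550.00 * 1.223236 - $10,832.58 * 2.106
Balance = $46,360.58

$46,360.58


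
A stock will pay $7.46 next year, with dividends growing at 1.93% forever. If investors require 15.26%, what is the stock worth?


Formula: P = D1 / (r - g)
Spread: r - g = 0.1526 - 0.0193 = 0.1333
Substituting: P = $7.46 / 0.1333
P = $55.96

$55.96


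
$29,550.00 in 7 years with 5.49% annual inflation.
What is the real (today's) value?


Formula: Real value = nominal / (1 + inflation)^years
Price level: (1 + 0.0549)^7 = 1.453714
Real value = $29,550.00 / 1.453714 = $20,327.24

$20,327.24


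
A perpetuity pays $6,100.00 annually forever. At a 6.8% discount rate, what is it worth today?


Formula: PV = C / r
Substituting: PV = $6,100.00 / 0.068
PV = $89,705.88

$89,705.88


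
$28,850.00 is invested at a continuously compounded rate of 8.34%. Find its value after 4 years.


Formula: FV = P * e^(r*t)
Exponent: r*t = 0.0834 * 4 = 0.3336
e^(0.3336) = 1.395985
FV = $28,850.00 * 1.395985 = $40,274.16

$40,274.16


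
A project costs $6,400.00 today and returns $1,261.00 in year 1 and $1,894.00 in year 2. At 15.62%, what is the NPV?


Formula: NPV = C0 + C1/(1+r) + C2/(1+r)^2
Discount C1: $1,261.00 / (1 + 0.1562) = $1,090.64
Discount C2: $1,894.00 / (1 + 0.1562)^2 = $1,416.82
NPV = -$6,400.00 + $1,090.64 + $1,416.82 = -$3,892.54

-$3,892.54


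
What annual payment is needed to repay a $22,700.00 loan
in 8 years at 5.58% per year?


Formula: PMT = PV * r / (1 - (1+r)^(-n))
Denominator: 1 - (1 + 0.0558)^(-8) = 0.352341
Numerator: $22,700.00 * 0.0558 = 1266.66
PMT = 1266.66 / 0.352341 = $3,594.99

$3,594.99


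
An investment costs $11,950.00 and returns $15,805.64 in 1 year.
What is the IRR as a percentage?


Formula: IRR = C1/C0 - 1
Substituting: IRR = $15,805.64 / $11,950.00 - 1
Ratio: 1.322648 - 1 = 0.322648
IRR = 32.2648%

32.2648%


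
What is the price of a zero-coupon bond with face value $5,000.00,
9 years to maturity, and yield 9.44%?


Formula: Price = FV / (1 + r)^n
Substituting: Price = $5,000.00 / (1 + 0.0944)^9
Discount factor: (1.0944)^9 = 2.252085
Price = $5,000.00 / 2.252085 = $2,220.16

$2,220.16


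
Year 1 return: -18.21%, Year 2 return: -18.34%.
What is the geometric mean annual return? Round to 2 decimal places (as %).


Formula: Geometric mean = ((1+r1)*(1+r2))^(1/2) - 1
Product: (1 + -0.1821) * (1 + -0.1834) = 0.8179 * 0.8166 = 0.667897
Square root: 0.667897^0.5 = 0.81725
Geometric mean = 0.81725 - 1 = -0.18275
As percentage: -18.28%

-18.28%


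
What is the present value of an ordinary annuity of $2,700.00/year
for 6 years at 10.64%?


Formula: PV = PMT * (1 - (1+r)^(-n)) / r
Discount factor: (1 + 0.1064)^(-6) = 0.545164
Bracket: 1 - 0.545164 = 0.454836
PV = $2,700.00 * 0.454836 / 0.1064 = $11,541.90

$11,541.90


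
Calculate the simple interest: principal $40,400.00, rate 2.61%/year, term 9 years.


Formula: I = P * r * t
Substituting: I = $40,400.00 * 0.0261 * 9
Step: I = $40,400.00 * 0.2349
I = $9,489.96

$9,489.96


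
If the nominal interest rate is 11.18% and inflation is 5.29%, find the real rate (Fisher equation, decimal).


Formula: (1 + r_real) = (1 + r_nom) / (1 + inflation)
Substituting: (1 + r_real) = 1.1118 / 1.0529
(1 + r_real) = 1.055941
r_real = 1.055941 - 1 = 0.055941

0.055941


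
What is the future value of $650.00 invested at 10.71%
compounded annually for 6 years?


Formula: FV = P * (1 + r)^n
Substituting: FV = $650.00 * (1 + 0.1071)^6
Growth factor: (1.1071)^6 = 1.841285
FV = $650.00 * 1.841285 = $1,196.84

$1,196.84


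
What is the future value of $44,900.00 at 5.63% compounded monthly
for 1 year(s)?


Formula: FV = P * (1 + r/m)^(m*t)
Period rate: r/m = 0.0563 / 12 = 0.004692
Total periods: m*t = 12 * 1 = 12
Growth factor: (1 + 0.004692)^12 = 1.057776
FV = $44,900.00 * 1.057776 = $47,494.13

$47,494.13


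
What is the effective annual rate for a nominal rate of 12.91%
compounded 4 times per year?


Formula: EAR = (1 + r/m)^m - 1
Period rate: r/m = 0.1291 / 4 = 0.032275
Compounding: (1 + 0.032275)^4 = 1.135486
EAR = 1.135486 - 1 = 0.135486

0.135486


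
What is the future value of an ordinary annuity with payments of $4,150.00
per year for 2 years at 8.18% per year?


Formula: FV = PMT * ((1+r)^n - 1) / r
Growth factor: (1 + 0.0818)^2 = 1.170291
Numerator: 1.170291 - 1 = 0.170291
FV = $4,150.00 * 0.170291 / 0.0818 = $8,639.47

$8,639.47


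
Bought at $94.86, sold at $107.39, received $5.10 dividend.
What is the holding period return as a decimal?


Formula: HPR = (P1 - P0 + D) / P0
Gain: $107.39 - $94.86 + $5.10 = $17.63
HPR = $17.63 / $94.86 = 0.1859

0.1859


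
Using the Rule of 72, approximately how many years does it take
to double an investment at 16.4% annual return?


Formula: Years ≈ 72 / r
Substituting: Years ≈ 72 / 16.4
Years ≈ 4.4

4.4 years


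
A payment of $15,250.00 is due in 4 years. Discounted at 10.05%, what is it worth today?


Formula: PV = FV / (1 + r)^n
Substituting: PV = $15,250.00 / (1 + 0.1005)^4
Discount factor: (1.1005)^4 = 1.466764
PV = $15,250.00 / 1.466764 = $10,397.04

$10,397.04


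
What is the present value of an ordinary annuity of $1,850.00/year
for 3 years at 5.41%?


Formula: PV = PMT * (1 - (1+r)^(-n)) / r
Discount factor: (1 + 0.0541)^(-3) = 0.853797
Bracket: 1 - 0.853797 = 0.146203
PV = $1,850.00 * 0.146203 / 0.0541 = $4,999.55

$4,999.55


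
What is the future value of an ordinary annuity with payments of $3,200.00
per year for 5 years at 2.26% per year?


Formula: FV = PMT * ((1+r)^n - 1) / r
Growth factor: (1 + 0.0226)^5 = 1.118224
Numerator: 1.118224 - 1 = 0.118224
FV = $3,200.00 * 0.118224 / 0.0226 = $16,739.73

$16,739.73


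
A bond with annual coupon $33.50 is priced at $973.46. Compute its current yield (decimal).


Formula: Current yield = annual coupon / price
Substituting: CY = $33.50 / $973.46
CY = 0.034413

0.034413


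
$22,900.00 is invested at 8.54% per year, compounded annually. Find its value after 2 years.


Formula: FV = P * (1 + r)^n
Substituting: FV = $22,900.00 * (1 + 0.0854)^2
Growth factor: (1.0854)^2 = 1.178093
FV = $22,900.00 * 1.178093 = $26,978.33

$26,978.33


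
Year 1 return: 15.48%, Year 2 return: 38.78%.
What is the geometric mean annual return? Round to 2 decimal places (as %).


Formula: Geometric mean = ((1+r1)*(1+r2))^(1/2) - 1
Product: (1 + 0.1548) * (1 + 0.3878) = 1.1548 * 1.3878 = 1.602631
Square root: 1.602631^0.5 = 1.265951
Geometric mean = 1.265951 - 1 = 0.265951
As percentage: 26.60%

26.60%


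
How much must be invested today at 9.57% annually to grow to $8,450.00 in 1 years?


Formula: PV = FV / (1 + r)^n
Substituting: PV = $8,450.00 / (1 + 0.0957)^1
Discount factor: (1.0957)^1 = 1.0957
PV = $8,450.00 / 1.0957 = $7,711.96

$7,711.96


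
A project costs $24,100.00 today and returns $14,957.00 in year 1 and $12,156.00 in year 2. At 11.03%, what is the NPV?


Formula: NPV = C0 + C1/(1+r) + C2/(1+r)^2
Discount C1: $14,957.00 / (1 + 0.1103) = $13,471.13
Discount C2: $12,156.00 / (1 + 0.1103)^2 = $9,860.75
NPV = -$24,100.00 + $13,471.13 + $9,860.75 = -$768.11

-$768.11


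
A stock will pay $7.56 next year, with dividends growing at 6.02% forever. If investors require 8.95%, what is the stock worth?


Formula: P = D1 / (r - g)
Spread: r - g = 0.0895 - 0.0602 = 0.0293
Substituting: P = $7.56 / 0.0293
P = $258.02

$258.02


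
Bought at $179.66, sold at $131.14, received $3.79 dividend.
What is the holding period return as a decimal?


Formula: HPR = (P1 - P0 + D) / P0
Gain: $131.14 - $179.66 + $3.79 = -$44.73
HPR = -$44.73 / $179.66 = -0.249

-0.249


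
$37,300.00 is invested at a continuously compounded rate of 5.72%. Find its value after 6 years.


Formula: FV = P * e^(r*t)
Exponent: r*t = 0.0572 * 6 = 0.3432
e^(0.3432) = 1.409451
FV = $37,300.00 * 1.409451 = $52,572.51

$52,572.51


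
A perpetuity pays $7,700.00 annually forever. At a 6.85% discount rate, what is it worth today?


Formula: PV = C / r
Substituting: PV = $7,700.00 / 0.0685
PV = $112,408.76

$112,408.76


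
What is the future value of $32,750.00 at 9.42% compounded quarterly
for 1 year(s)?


Formula: FV = P * (1 + r/m)^(m*t)
Period rate: r/m = 0.0942 / 4 = 0.02355
Total periods: m*t = 4 * 1 = 4
Growth factor: (1 + 0.02355)^4 = 1.09758
FV = $32,750.00 * 1.09758 = $35,945.75

$35,945.75


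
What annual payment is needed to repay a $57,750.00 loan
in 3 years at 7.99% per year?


Formula: PMT = PV * r / (1 - (1+r)^(-n))
Denominator: 1 - (1 + 0.0799)^(-3) = 0.205947
Numerator: $57,750.00 * 0.0799 = 4614.225
PMT = 4614.225 / 0.205947 = $22,404.89

$22,404.89


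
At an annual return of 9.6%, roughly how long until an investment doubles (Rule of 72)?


Formula: Years ≈ 72 / r
Substituting: Years ≈ 72 / 9.6
Years ≈ 7.5

7.5 years


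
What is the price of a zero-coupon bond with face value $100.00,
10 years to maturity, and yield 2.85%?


Formula: Price = FV / (1 + r)^n
Substituting: Price = $100.00 / (1 + 0.0285)^10
Discount factor: (1.0285)^10 = 1.324473
Price = $100.00 / 1.324473 = $75.50

$75.50


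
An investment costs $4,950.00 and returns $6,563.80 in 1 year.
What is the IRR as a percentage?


Formula: IRR = C1/C0 - 1
Substituting: IRR = $6,563.80 / $4,950.00 - 1
Ratio: 1.32602 - 1 = 0.32602
IRR = 32.602%

32.602%


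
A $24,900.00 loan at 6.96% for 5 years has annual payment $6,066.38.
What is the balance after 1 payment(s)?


Formula: Balance = PV*(1+r)^k - PMT*((1+r)^k - 1)/r
Growth: (1 + 0.0696)^1 = 1.0696
Accumulated factor: ((1+r)^k - 1)/r = 1.0
Balance = $24,900.00 * 1.0696 - $6,066.38 * 1.0
Balance = $20,566.66

$20,566.66


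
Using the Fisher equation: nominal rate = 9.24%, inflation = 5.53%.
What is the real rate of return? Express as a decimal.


Formula: (1 + r_real) = (1 + r_nom) / (1 + inflation)
Substituting: (1 + r_real) = 1.0924 / 1.0553
(1 + r_real) = 1.035156
r_real = 1.035156 - 1 = 0.035156

0.035156


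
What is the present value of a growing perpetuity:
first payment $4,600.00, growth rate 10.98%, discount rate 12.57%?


Formula: PV = C / (r - g)
Spread: r - g = 0.1257 - 0.1098 = 0.0159
Substituting: PV = $4,600.00 / 0.0159
PV = $289,308.18

$289,308.18


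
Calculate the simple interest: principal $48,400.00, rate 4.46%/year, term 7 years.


Formula: I = P * r * t
Substituting: I = $48,400.00 * 0.0446 * 7
Step: I = $48,400.00 * 0.3122
I = $15,110.48

$15,110.48


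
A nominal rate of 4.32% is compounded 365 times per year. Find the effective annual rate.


Formula: EAR = (1 + r/m)^m - 1
Period rate: r/m = 0.0432 / 365 = 0.000118
Compounding: (1 + 0.000118)^365 = 1.044144
EAR = 1.044144 - 1 = 0.044144

0.044144


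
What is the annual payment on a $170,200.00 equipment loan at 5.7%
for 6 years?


Formula: PMT = PV * r / (1 - (1+r)^(-n))
Denominator: 1 - (1 + 0.057)^(-6) = 0.282949
Numerator: $170,200.00 * 0.057 = 9701.4
PMT = 9701.4 / 0.282949 = $34,286.75

$34,286.75


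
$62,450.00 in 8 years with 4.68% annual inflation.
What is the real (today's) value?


Formula: Real value = nominal / (1 + inflation)^years
Price level: (1 + 0.0468)^8 = 1.441816
Real value = $62,450.00 / 1.441816 = $43,313.45

$43,313.45


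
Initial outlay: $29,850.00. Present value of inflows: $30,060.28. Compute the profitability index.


Formula: PI = PV(cash flows) / initial investment
Substituting: PI = $30,060.28 / $29,850.00
PI = 1.007

1.007


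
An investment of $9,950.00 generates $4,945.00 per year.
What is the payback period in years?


Formula: Payback = investment / annual cash flow
Substituting: Payback = $9,950.00 / $4,945.00
Payback = 2.0121 years

2.0121 years


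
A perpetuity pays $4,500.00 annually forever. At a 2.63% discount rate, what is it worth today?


Formula: PV = C / r
Substituting: PV = $4,500.00 / 0.0263
PV = $171,102.66

$171,102.66


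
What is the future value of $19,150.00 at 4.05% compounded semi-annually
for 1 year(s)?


Formula: FV = P * (1 + r/m)^(m*t)
Period rate: r/m = 0.0405 / 2 = 0.02025
Total periods: m*t = 2 * 1 = 2
Growth factor: (1 + 0.02025)^2 = 1.04091
FV = $19,150.00 * 1.04091 = $19,933.43

$19,933.43


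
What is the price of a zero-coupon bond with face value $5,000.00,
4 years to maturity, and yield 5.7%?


Formula: Price = FV / (1 + r)^n
Substituting: Price = $5,000.00 / (1 + 0.057)^4
Discount factor: (1.057)^4 = 1.248245
Price = $5,000.00 / 1.248245 = $4,005.62

$4,005.62


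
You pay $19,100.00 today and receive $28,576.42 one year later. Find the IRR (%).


Formula: IRR = C1/C0 - 1
Substituting: IRR = $28,576.42 / $19,100.00 - 1
Ratio: 1.496148 - 1 = 0.496148
IRR = 49.6148%

49.6148%


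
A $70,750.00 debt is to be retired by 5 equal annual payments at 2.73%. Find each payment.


Formula: PMT = PV * r / (1 - (1+r)^(-n))
Denominator: 1 - (1 + 0.0273)^(-5) = 0.125996
Numerator: $70,750.00 * 0.0273 = 1931.475
PMT = 1931.475 / 0.125996 = $15,329.69

$15,329.69


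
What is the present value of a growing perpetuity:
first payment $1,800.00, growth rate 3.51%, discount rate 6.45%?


Formula: PV = C / (r - g)
Spread: r - g = 0.0645 - 0.0351 = 0.0294
Substituting: PV = $1,800.00 / 0.0294
PV = $61,224.49

$61,224.49


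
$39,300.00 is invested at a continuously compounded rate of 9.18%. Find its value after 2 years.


Formula: FV = P * e^(r*t)
Exponent: r*t = 0.0918 * 2 = 0.1836
e^(0.1836) = 1.201535
FV = $39,300.00 * 1.201535 = $47,220.33

$47,220.33


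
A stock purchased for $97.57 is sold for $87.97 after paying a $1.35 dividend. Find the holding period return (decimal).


Formula: HPR = (P1 - P0 + D) / P0
Gain: $87.97 - $97.57 + $1.35 = -$8.25
HPR = -$8.25 / $97.57 = -0.0846

-0.0846


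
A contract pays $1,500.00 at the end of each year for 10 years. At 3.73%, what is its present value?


Formula: PV = PMT * (1 - (1+r)^(-n)) / r
Discount factor: (1 + 0.0373)^(-10) = 0.693356
Bracket: 1 - 0.693356 = 0.306644
PV = $1,500.00 * 0.306644 / 0.0373 = $12,331.53

$12,331.53


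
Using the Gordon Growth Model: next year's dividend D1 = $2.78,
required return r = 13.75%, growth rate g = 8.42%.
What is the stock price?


Formula: P = D1 / (r - g)
Spread: r - g = 0.1375 - 0.0842 = 0.0533
Substituting: P = $2.78 / 0.0533
P = $52.16

$52.16


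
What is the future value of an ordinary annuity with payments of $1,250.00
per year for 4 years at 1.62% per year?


Formula: FV = PMT * ((1+r)^n - 1) / r
Growth factor: (1 + 0.0162)^4 = 1.066392
Numerator: 1.066392 - 1 = 0.066392
FV = $1,250.00 * 0.066392 / 0.0162 = $5,122.82

$5,122.82


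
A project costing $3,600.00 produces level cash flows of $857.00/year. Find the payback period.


Formula: Payback = investment / annual cash flow
Substituting: Payback = $3,600.00 / $857.00
Payback = 4.2007 years

4.2007 years


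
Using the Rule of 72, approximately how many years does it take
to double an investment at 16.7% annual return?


Formula: Years ≈ 72 / r
Substituting: Years ≈ 72 / 16.7
Years ≈ 4.3

4.3 years


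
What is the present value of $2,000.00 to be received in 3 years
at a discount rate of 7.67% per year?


Formula: PV = FV / (1 + r)^n
Substituting: PV = $2,000.00 / (1 + 0.0767)^3
Discount factor: (1.0767)^3 = 1.2482
PV = $2,000.00 / 1.2482 = $1,602.31

$1,602.31


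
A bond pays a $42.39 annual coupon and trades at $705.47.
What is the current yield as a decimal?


Formula: Current yield = annual coupon / price
Substituting: CY = $42.39 / $705.47
CY = 0.060088

0.060088


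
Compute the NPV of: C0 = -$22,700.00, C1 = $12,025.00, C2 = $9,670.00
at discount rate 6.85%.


Formula: NPV = C0 + C1/(1+r) + C2/(1+r)^2
Discount C1: $12,025.00 / (1 + 0.0685) = $11,254.09
Discount C2: $9,670.00 / (1 + 0.0685)^2 = $8,469.88
NPV = -$22,700.00 + $11,254.09 + $8,469.88 = -$2,976.02

-$2,976.02


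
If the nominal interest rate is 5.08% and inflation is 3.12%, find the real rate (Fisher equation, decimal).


Formula: (1 + r_real) = (1 + r_nom) / (1 + inflation)
Substituting: (1 + r_real) = 1.0508 / 1.0312
(1 + r_real) = 1.019007
r_real = 1.019007 - 1 = 0.019007

0.019007


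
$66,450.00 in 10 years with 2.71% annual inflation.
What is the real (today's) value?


Formula: Real value = nominal / (1 + inflation)^years
Price level: (1 + 0.0271)^10 = 1.306554
Real value = $66,450.00 / 1.306554 = $50,858.99

$50,858.99


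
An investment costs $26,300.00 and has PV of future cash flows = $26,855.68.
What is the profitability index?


Formula: PI = PV(cash flows) / initial investment
Substituting: PI = $26,855.68 / $26,300.00
PI = 1.0211

1.0211


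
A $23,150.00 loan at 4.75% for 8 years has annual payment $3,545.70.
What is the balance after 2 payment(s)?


Formula: Balance = PV*(1+r)^k - PMT*((1+r)^k - 1)/r
Growth: (1 + 0.0475)^2 = 1.097256
Accumulated factor: ((1+r)^k - 1)/r = 2.0475
Balance = $23,150.00 * 1.097256 - $3,545.70 * 2.0475
Balance = $18,141.66

$18,141.66


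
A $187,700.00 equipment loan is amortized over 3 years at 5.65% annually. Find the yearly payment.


Formula: PMT = PV * r / (1 - (1+r)^(-n))
Denominator: 1 - (1 + 0.0565)^(-3) = 0.152009
Numerator: $187,700.00 * 0.0565 = 10605.05
PMT = 10605.05 / 0.152009 = $69,766.16

$69,766.16


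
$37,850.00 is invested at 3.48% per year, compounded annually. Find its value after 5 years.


Formula: FV = P * (1 + r)^n
Substituting: FV = $37,850.00 * (1 + 0.0348)^5
Growth factor: (1.0348)^5 = 1.186539
FV = $37,850.00 * 1.186539 = $44,910.51

$44,910.51


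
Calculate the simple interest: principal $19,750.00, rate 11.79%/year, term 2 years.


Formula: I = P * r * t
Substituting: I = $19,750.00 * 0.1179 * 2
Step: I = $19,750.00 * 0.2358
I = $4,657.05

$4,657.05


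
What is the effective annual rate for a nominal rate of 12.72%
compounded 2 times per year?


Formula: EAR = (1 + r/m)^m - 1
Period rate: r/m = 0.1272 / 2 = 0.0636
Compounding: (1 + 0.0636)^2 = 1.131245
EAR = 1.131245 - 1 = 0.131245

0.131245


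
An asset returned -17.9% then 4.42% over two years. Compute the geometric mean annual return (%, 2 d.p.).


Formula: Geometric mean = ((1+r1)*(1+r2))^(1/2) - 1
Product: (1 + -0.179) * (1 + 0.0442) = 0.821 * 1.0442 = 0.857288
Square root: 0.857288^0.5 = 0.925899
Geometric mean = 0.925899 - 1 = -0.074101
As percentage: -7.41%

-7.41%


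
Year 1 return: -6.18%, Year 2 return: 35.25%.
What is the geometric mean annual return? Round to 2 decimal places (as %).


Formula: Geometric mean = ((1+r1)*(1+r2))^(1/2) - 1
Product: (1 + -0.0618) * (1 + 0.3525) = 0.9382 * 1.3525 = 1.268916
Square root: 1.268916^0.5 = 1.126461
Geometric mean = 1.126461 - 1 = 0.126461
As percentage: 12.65%

12.65%


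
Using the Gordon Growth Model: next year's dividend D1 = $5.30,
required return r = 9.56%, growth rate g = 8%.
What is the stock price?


Formula: P = D1 / (r - g)
Spread: r - g = 0.0956 - 0.08 = 0.0156
Substituting: P = $5.30 / 0.0156
P = $339.74

$339.74


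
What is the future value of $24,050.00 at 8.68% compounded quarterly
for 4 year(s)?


Formula: FV = P * (1 + r/m)^(m*t)
Period rate: r/m = 0.0868 / 4 = 0.0217
Total periods: m*t = 4 * 4 = 16
Growth factor: (1 + 0.0217)^16 = 1.409854
FV = $24,050.00 * 1.409854 = $33,907.00

$33,907.00


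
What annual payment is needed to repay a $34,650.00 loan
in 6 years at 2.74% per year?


Formula: PMT = PV * r / (1 - (1+r)^(-n))
Denominator: 1 - (1 + 0.0274)^(-6) = 0.149719
Numerator: $34,650.00 * 0.0274 = 949.41
PMT = 949.41 / 0.149719 = $6,341.29

$6,341.29


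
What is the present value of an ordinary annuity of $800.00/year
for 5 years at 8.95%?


Formula: PV = PMT * (1 - (1+r)^(-n)) / r
Discount factor: (1 + 0.0895)^(-5) = 0.651424
Bracket: 1 - 0.651424 = 0.348576
PV = $800.00 * 0.348576 / 0.0895 = $3,115.76

$3,115.76


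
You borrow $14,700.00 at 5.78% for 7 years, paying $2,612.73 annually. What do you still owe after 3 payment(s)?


Formula: Balance = PV*(1+r)^k - PMT*((1+r)^k - 1)/r
Growth: (1 + 0.0578)^3 = 1.183616
Accumulated factor: ((1+r)^k - 1)/r = 3.176741
Balance = $14,700.00 * 1.183616 - $2,612.73 * 3.176741
Balance = $9,099.18

$9,099.18


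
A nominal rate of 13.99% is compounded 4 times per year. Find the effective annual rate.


Formula: EAR = (1 + r/m)^m - 1
Period rate: r/m = 0.1399 / 4 = 0.034975
Compounding: (1 + 0.034975)^4 = 1.147412
EAR = 1.147412 - 1 = 0.147412

0.147412


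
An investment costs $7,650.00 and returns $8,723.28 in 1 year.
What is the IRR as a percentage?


Formula: IRR = C1/C0 - 1
Substituting: IRR = $8,723.28 / $7,650.00 - 1
Ratio: 1.140298 - 1 = 0.140298
IRR = 14.0298%

14.0298%


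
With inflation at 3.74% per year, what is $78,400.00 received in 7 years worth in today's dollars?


Formula: Real value = nominal / (1 + inflation)^years
Price level: (1 + 0.0374)^7 = 1.293075
Real value = $78,400.00 / 1.293075 = $60,630.67

$60,630.67


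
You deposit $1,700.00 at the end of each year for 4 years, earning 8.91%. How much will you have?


Formula: FV = PMT * ((1+r)^n - 1) / r
Growth factor: (1 + 0.0891)^4 = 1.406925
Numerator: 1.406925 - 1 = 0.406925
FV = $1,700.00 * 0.406925 / 0.0891 = $7,764.01

$7,764.01


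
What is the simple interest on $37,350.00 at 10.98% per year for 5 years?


Formula: I = P * r * t
Substituting: I = $37,350.00 * 0.1098 * 5
Step: I = $37,350.00 * 0.549
I = $20,505.15

$20,505.15


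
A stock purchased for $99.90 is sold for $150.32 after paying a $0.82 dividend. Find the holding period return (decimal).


Formula: HPR = (P1 - P0 + D) / P0
Gain: $150.32 - $99.90 + $0.82 = $51.24
HPR = $51.24 / $99.90 = 0.5129

0.5129


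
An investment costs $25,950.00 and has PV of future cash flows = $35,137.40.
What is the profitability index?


Formula: PI = PV(cash flows) / initial investment
Substituting: PI = $35,137.40 / $25,950.00
PI = 1.354

1.354


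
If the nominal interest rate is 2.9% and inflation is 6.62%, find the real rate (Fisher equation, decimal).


Formula: (1 + r_real) = (1 + r_nom) / (1 + inflation)
Substituting: (1 + r_real) = 1.029 / 1.0662
(1 + r_real) = 0.96511
r_real = 0.96511 - 1 = -0.03489

-0.03489


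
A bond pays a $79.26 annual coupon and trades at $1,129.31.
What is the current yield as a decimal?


Formula: Current yield = annual coupon / price
Substituting: CY = $79.26 / $1,129.31
CY = 0.070184

0.070184


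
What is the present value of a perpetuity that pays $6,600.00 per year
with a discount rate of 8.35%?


Formula: PV = C / r
Substituting: PV = $6,600.00 / 0.0835
PV = $79,041.92

$79,041.92


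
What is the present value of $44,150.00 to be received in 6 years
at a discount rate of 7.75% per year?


Formula: PV = FV / (1 + r)^n
Substituting: PV = $44,150.00 / (1 + 0.0775)^6
Discount factor: (1.0775)^6 = 1.564962
PV = $44,150.00 / 1.564962 = $28,211.56

$28,211.56


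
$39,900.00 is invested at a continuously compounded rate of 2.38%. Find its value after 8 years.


Formula: FV = P * e^(r*t)
Exponent: r*t = 0.0238 * 8 = 0.1904
e^(0.1904) = 1.209733
FV = $39,900.00 * 1.209733 = $48,268.36

$48,268.36


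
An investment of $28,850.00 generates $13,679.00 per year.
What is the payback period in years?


Formula: Payback = investment / annual cash flow
Substituting: Payback = $28,850.00 / $13,679.00
Payback = 2.1091 years

2.1091 years


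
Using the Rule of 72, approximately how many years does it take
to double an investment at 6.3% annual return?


Formula: Years ≈ 72 / r
Substituting: Years ≈ 72 / 6.3
Years ≈ 11.4

11.4 years


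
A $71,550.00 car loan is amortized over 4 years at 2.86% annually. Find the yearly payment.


Formula: PMT = PV * r / (1 - (1+r)^(-n))
Denominator: 1 - (1 + 0.0286)^(-4) = 0.106666
Numerator: $71,550.00 * 0.0286 = 2046.33
PMT = 2046.33 / 0.106666 = $19,184.48

$19,184.48


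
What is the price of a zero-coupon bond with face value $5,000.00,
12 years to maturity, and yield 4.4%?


Formula: Price = FV / (1 + r)^n
Substituting: Price = $5,000.00 / (1 + 0.044)^12
Discount factor: (1.044)^12 = 1.676509
Price = $5,000.00 / 1.676509 = $2,982.39

$2,982.39


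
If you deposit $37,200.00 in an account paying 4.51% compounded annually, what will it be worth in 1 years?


Formula: FV = P * (1 + r)^n
Substituting: FV = $37,200.00 * (1 + 0.0451)^1
Growth factor: (1.0451)^1 = 1.0451
FV = $37,200.00 * 1.0451 = $38,877.72

$38,877.72


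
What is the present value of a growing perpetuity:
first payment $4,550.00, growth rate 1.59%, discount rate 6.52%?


Formula: PV = C / (r - g)
Spread: r - g = 0.0652 - 0.0159 = 0.0493
Substituting: PV = $4,550.00 / 0.0493
PV = $92,292.09

$92,292.09


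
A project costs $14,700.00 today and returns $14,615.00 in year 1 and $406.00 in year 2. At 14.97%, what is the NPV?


Formula: NPV = C0 + C1/(1+r) + C2/(1+r)^2
Discount C1: $14,615.00 / (1 + 0.1497) = $12,712.01
Discount C2: $406.00 / (1 + 0.1497)^2 = $307.15
NPV = -$14,700.00 + $12,712.01 + $307.15 = -$1,680.83

-$1,680.83


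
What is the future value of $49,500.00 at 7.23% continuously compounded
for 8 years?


Formula: FV = P * e^(r*t)
Exponent: r*t = 0.0723 * 8 = 0.5784
e^(0.5784) = 1.783183
FV = $49,500.00 * 1.783183 = $88,267.56

$88,267.56


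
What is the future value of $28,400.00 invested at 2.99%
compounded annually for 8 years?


Formula: FV = P * (1 + r)^n
Substituting: FV = $28,400.00 * (1 + 0.0299)^8
Growth factor: (1.0299)^8 = 1.265787
FV = $28,400.00 * 1.265787 = $35,948.34

$35,948.34


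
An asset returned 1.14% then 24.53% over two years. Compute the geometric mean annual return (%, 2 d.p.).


Formula: Geometric mean = ((1+r1)*(1+r2))^(1/2) - 1
Product: (1 + 0.0114) * (1 + 0.2453) = 1.0114 * 1.2453 = 1.259496
Square root: 1.259496^0.5 = 1.122273
Geometric mean = 1.122273 - 1 = 0.122273
As percentage: 12.23%

12.23%


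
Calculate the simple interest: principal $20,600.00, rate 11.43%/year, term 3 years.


Formula: I = P * r * t
Substituting: I = $20,600.00 * 0.1143 * 3
Step: I = $20,600.00 * 0.3429
I = $7,063.74

$7,063.74


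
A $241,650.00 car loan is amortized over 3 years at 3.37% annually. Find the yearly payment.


Formula: PMT = PV * r / (1 - (1+r)^(-n))
Denominator: 1 - (1 + 0.0337)^(-3) = 0.09465
Numerator: $241,650.00 * 0.0337 = 8143.605
PMT = 8143.605 / 0.09465 = $86,039.04

$86,039.04


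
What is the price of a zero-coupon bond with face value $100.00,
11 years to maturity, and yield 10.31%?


Formula: Price = FV / (1 + r)^n
Substituting: Price = $100.00 / (1 + 0.1031)^11
Discount factor: (1.1031)^11 = 2.94282
Price = $100.00 / 2.94282 = $33.98

$33.98


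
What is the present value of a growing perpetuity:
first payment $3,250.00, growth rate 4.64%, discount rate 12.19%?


Formula: PV = C / (r - g)
Spread: r - g = 0.1219 - 0.0464 = 0.0755
Substituting: PV = $3,250.00 / 0.0755
PV = $43,046.36

$43,046.36


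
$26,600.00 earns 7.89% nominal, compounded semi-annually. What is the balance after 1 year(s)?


Formula: FV = P * (1 + r/m)^(m*t)
Period rate: r/m = 0.0789 / 2 = 0.03945
Total periods: m*t = 2 * 1 = 2
Growth factor: (1 + 0.03945)^2 = 1.080456
FV = $26,600.00 * 1.080456 = $28,740.14

$28,740.14


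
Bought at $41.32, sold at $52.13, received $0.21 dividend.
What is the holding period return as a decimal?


Formula: HPR = (P1 - P0 + D) / P0
Gain: $52.13 - $41.32 + $0.21 = $11.02
HPR = $11.02 / $41.32 = 0.2667

0.2667


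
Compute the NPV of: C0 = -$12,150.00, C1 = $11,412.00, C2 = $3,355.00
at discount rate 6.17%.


Formula: NPV = C0 + C1/(1+r) + C2/(1+r)^2
Discount C1: $11,412.00 / (1 + 0.0617) = $10,748.80
Discount C2: $3,355.00 / (1 + 0.0617)^2 = $2,976.38
NPV = -$12,150.00 + $10,748.80 + $2,976.38 = $1,575.18

$1,575.18


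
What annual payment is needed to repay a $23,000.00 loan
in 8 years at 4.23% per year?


Formula: PMT = PV * r / (1 - (1+r)^(-n))
Denominator: 1 - (1 + 0.0423)^(-8) = 0.28211
Numerator: $23,000.00 * 0.0423 = 972.9
PMT = 972.9 / 0.28211 = $3,448.66

$3,448.66


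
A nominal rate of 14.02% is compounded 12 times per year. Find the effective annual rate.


Formula: EAR = (1 + r/m)^m - 1
Period rate: r/m = 0.1402 / 12 = 0.011683
Compounding: (1 + 0.011683)^12 = 1.149569
EAR = 1.149569 - 1 = 0.149569

0.149569


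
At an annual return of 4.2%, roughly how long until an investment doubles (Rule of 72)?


Formula: Years ≈ 72 / r
Substituting: Years ≈ 72 / 4.2
Years ≈ 17.1

17.1 years


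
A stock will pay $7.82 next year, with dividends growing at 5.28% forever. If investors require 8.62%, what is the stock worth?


Formula: P = D1 / (r - g)
Spread: r - g = 0.0862 - 0.0528 = 0.0334
Substituting: P = $7.82 / 0.0334
P = $234.13

$234.13


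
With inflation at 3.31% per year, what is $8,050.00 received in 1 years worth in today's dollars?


Formula: Real value = nominal / (1 + inflation)^years
Price level: (1 + 0.0331)^1 = 1.0331
Real value = $8,050.00 / 1.0331 = $7,792.08

$7,792.08


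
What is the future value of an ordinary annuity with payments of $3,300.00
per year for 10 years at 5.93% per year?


Formula: FV = PMT * ((1+r)^n - 1) / r
Growth factor: (1 + 0.0593)^10 = 1.779056
Numerator: 1.779056 - 1 = 0.779056
FV = $3,300.00 * 0.779056 / 0.0593 = $43,353.90

$43,353.90


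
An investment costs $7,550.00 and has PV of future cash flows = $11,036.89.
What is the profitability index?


Formula: PI = PV(cash flows) / initial investment
Substituting: PI = $11,036.89 / $7,550.00
PI = 1.4618

1.4618


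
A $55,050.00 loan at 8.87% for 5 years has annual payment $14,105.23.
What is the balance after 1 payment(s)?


Formula: Balance = PV*(1+r)^k - PMT*((1+r)^k - 1)/r
Growth: (1 + 0.0887)^1 = 1.0887
Accumulated factor: ((1+r)^k - 1)/r = 1.0
Balance = $55,050.00 * 1.0887 - $14,105.23 * 1.0
Balance = $45,827.71

$45,827.71


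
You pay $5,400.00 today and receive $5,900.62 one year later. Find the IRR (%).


Formula: IRR = C1/C0 - 1
Substituting: IRR = $5,900.62 / $5,400.00 - 1
Ratio: 1.092707 - 1 = 0.092707
IRR = 9.2707%

9.2707%


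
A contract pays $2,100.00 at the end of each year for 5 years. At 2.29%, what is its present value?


Formula: PV = PMT * (1 - (1+r)^(-n)) / r
Discount factor: (1 + 0.0229)^(-5) = 0.892964
Bracket: 1 - 0.892964 = 0.107036
PV = $2,100.00 * 0.107036 / 0.0229 = $9,815.50

$9,815.50


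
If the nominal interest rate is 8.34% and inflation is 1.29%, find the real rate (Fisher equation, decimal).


Formula: (1 + r_real) = (1 + r_nom) / (1 + inflation)
Substituting: (1 + r_real) = 1.0834 / 1.0129
(1 + r_real) = 1.069602
r_real = 1.069602 - 1 = 0.069602

0.069602


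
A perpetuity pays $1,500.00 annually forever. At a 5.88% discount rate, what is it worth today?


Formula: PV = C / r
Substituting: PV = $1,500.00 / 0.0588
PV = $25,510.20

$25,510.20


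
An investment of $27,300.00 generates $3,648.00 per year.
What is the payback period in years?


Formula: Payback = investment / annual cash flow
Substituting: Payback = $27,300.00 / $3,648.00
Payback = 7.4836 years

7.4836 years


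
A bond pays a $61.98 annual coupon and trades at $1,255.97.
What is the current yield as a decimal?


Formula: Current yield = annual coupon / price
Substituting: CY = $61.98 / $1,255.97
CY = 0.049348

0.049348


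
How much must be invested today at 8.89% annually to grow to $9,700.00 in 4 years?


Formula: PV = FV / (1 + r)^n
Substituting: PV = $9,700.00 / (1 + 0.0889)^4
Discount factor: (1.0889)^4 = 1.405892
PV = $9,700.00 / 1.405892 = $6,899.53

$6,899.53


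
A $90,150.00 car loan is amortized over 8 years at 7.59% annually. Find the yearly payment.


Formula: PMT = PV * r / (1 - (1+r)^(-n))
Denominator: 1 - (1 + 0.0759)^(-8) = 0.443039
Numerator: $90,150.00 * 0.0759 = 6842.385
PMT = 6842.385 / 0.443039 = $15,444.20

$15,444.20
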